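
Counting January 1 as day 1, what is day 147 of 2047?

Jan has 31 days (147 − 31 = 116 remain).
Feb has 28 days (116 − 28 = 88 remain).
Mar has 31 days (88 − 31 = 57 remain).
Apr has 30 days (57 − 30 = 27 remain).
27 into May → May 27.

May 27, 2047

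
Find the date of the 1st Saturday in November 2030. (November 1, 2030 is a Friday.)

November 2030 begins on a Friday, so the first Saturday is November 2 (1 day later).

November 2, 2030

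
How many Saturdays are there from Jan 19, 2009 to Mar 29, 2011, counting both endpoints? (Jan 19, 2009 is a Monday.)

114

Jan 19, 2009 is a Monday; the first Saturday on or after it is Jan 24, 2009 (5 days later).
From Jan 24, 2009 to Mar 29, 2011: 341 + 365 + 88 = 794 days (rest of 2009, 2010, to Mar 29, 2011 in 2011).
794 ÷ 7 = 113 full weeks with remainder 3, so 113 more Saturdays after the first → 114.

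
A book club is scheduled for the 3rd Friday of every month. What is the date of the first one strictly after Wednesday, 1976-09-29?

September 1976 starts on a Wednesday; its first Friday is the 3rd, so the 3rd Friday is the 17th — 1976-09-17.
That is not after 1976-09-29, so look at October 1976.
October 1976 starts on a Friday; its first Friday is the 1st, so the 3rd Friday is the 15th — 1976-10-15.

1976-10-15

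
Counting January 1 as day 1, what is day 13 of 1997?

1997-01-13

13 into January → January 13.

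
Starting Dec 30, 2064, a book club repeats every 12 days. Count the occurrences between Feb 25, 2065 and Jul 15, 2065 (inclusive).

Occurrences land 12·i days after Dec 30, 2064 for i = 0, 1, 2, …
Feb 25, 2065 is 57 days after the start; 57 ÷ 12 = 4 remainder 9; since the remainder is 9, round up to i = 5. First occurrence in the window: #6 on Feb 28, 2065 (5×12 = 60 days in).
Jul 15, 2065 is 197 days after the start; 197 ÷ 12 = 16 remainder 5. Last occurrence in the window: #17 on Jul 10, 2065.
Occurrences #6 through #17: 12 in total.

12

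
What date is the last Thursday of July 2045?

2045-07-27

July 2045 begins on a Saturday, so the first Thursday is July 6 (5 days later).
July 2045 has 31 days. Adding weeks: 6, 13, 20, 27 — the last one ≤ 31 is the 27th.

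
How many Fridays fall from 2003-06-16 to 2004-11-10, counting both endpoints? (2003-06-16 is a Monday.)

73

2003-06-16 is a Monday; the first Friday on or after it is 2003-06-20 (4 days later).
From 2003-06-20 to 2004-11-10: 194 + 315 = 509 days (rest of 2003, to 2004-11-10 in 2004).
509 ÷ 7 = 72 full weeks with remainder 5, so 72 more Fridays after the first → 73.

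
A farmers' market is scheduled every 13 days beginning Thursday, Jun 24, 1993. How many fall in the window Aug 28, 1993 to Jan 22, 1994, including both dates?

Occurrences land 13·i days after Jun 24, 1993 for i = 0, 1, 2, …
Aug 28, 1993 is 65 days after the start; 65 ÷ 13 = 5 remainder 0. First occurrence in the window: #6 on Aug 28, 1993 (5×13 = 65 days in).
Jan 22, 1994 is 212 days after the start; 212 ÷ 13 = 16 remainder 4. Last occurrence in the window: #17 on Jan 18, 1994.
Occurrences #6 through #17: 12 in total.

12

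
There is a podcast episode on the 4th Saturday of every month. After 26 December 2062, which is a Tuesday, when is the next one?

27 January 2063

December 2062 starts on a Friday; its first Saturday is the 2nd, so the 4th Saturday is the 23rd — 23 December 2062.
That is not after 26 December 2062, so look at January 2063.
January 2063 starts on a Monday; its first Saturday is the 6th, so the 4th Saturday is the 27th — 27 January 2063.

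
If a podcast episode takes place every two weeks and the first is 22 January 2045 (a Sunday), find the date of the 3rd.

19 February 2045

The 3rd occurrence is 2 intervals after the first: 2 × 14 = 28 days after 22 January 2045.
January has 31 days — 9 days to the end of January leaves 19.
19 days into February → 19 February 2045.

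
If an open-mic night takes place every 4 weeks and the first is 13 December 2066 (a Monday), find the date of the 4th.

The 4th occurrence is 3 intervals after the first: 3 × 28 = 84 days after 13 December 2066.
December has 31 days — 18 days to the end of December leaves 66.
January has 31 days (35 left).
February has 28 days (7 left).
7 days into March → 7 March 2067.

7 March 2067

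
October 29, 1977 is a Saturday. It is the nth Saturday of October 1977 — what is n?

Day 29 falls in week ⌈29/7⌉ of the month.
Days 1–7 hold the 1st Saturday, 8–14 the 2nd, 15–21 the 3rd, 22–28 the 4th, 29–31 the 5th.
29 is in the range for the 5th.

5th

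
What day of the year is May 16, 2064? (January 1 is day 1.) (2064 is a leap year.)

Days in months before May: 31 + 29 + 31 + 30 = 121.
Plus 16 days into May → day 137.

137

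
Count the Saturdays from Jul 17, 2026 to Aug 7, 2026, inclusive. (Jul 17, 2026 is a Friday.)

Jul 17, 2026 is a Friday; the first Saturday on or after it is Jul 18, 2026 (1 day later).
From Jul 18, 2026 to Aug 7, 2026: 13 + 7 = 20 days (rest of Jul, Aug).
20 ÷ 7 = 2 full weeks with remainder 6, so 2 more Saturdays after the first → 3.

3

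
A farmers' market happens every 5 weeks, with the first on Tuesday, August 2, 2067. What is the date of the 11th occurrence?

The 11th occurrence is 10 intervals after the first: 10 × 35 = 350 days after August 2, 2067.
August has 31 days — 29 days to the end of August leaves 321.
September has 30 days (291 left).
October has 31 days (260 left).
November has 30 days (230 left).
December has 31 days (199 left).
January has 31 days (168 left).
February has 29 days (139 left).
March has 31 days (108 left).
April has 30 days (78 left).
May has 31 days (47 left).
June has 30 days (17 left).
17 days into July → July 17, 2068.

July 17, 2068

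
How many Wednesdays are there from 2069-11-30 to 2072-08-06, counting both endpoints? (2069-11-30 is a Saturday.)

140

2069-11-30 is a Saturday; the first Wednesday on or after it is 2069-12-04 (4 days later).
From 2069-12-04 to 2072-08-06: 27 + 365 + 365 + 219 = 976 days (rest of 2069, 2070, 2071, to 2072-08-06 in 2072).
976 ÷ 7 = 139 full weeks with remainder 3, so 139 more Wednesdays after the first → 140.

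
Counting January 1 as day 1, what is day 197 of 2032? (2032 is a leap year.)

Jan has 31 days (197 − 31 = 166 remain).
Feb has 29 days (166 − 29 = 137 remain).
Mar has 31 days (137 − 31 = 106 remain).
Apr has 30 days (106 − 30 = 76 remain).
May has 31 days (76 − 31 = 45 remain).
Jun has 30 days (45 − 30 = 15 remain).
15 into Jul → Jul 15.

Jul 15, 2032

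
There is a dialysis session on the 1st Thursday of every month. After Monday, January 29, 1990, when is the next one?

February 1, 1990

January 1990 starts on a Monday, so its 1st Thursday is January 4, 1990 (3 days in).
That is not after January 29, 1990, so look at February 1990.
February 1990 starts on a Thursday, so its 1st Thursday is February 1, 1990.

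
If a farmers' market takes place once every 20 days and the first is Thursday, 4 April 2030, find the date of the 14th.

20 December 2030

The 14th occurrence is 13 intervals after the first: 13 × 20 = 260 days after 4 April 2030.
April has 30 days — 26 days to the end of April leaves 234.
May has 31 days (203 left).
June has 30 days (173 left).
July has 31 days (142 left).
August has 31 days (111 left).
September has 30 days (81 left).
October has 31 days (50 left).
November has 30 days (20 left).
20 days into December → 20 December 2030.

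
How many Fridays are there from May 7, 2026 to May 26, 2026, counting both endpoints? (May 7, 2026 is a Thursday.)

3

May 7, 2026 is a Thursday; the first Friday on or after it is May 8, 2026 (1 day later).
From May 8, 2026 to May 26, 2026 is 26 − 8 = 18 days.
18 ÷ 7 = 2 full weeks with remainder 4, so 2 more Fridays after the first → 3.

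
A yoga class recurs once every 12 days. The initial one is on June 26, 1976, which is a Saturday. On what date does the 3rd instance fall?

The 3rd occurrence is 2 intervals after the first: 2 × 12 = 24 days after June 26, 1976.
June has 30 days — 4 days to the end of June leaves 20.
20 days into July → July 20, 1976.

July 20, 1976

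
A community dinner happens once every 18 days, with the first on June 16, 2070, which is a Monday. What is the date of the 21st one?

The 21st occurrence is 20 intervals after the first: 20 × 18 = 360 days after June 16, 2070.
June has 30 days — 14 days to the end of June leaves 346.
July has 31 days (315 left).
August has 31 days (284 left).
September has 30 days (254 left).
October has 31 days (223 left).
November has 30 days (193 left).
December has 31 days (162 left).
January has 31 days (131 left).
February has 28 days (103 left).
March has 31 days (72 left).
April has 30 days (42 left).
May has 31 days (11 left).
11 days into June → June 11, 2071.

June 11, 2071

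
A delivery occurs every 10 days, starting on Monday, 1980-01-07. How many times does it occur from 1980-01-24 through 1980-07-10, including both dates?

17

Occurrences land 10·i days after 1980-01-07 for i = 0, 1, 2, …
1980-01-24 is 17 days after the start; 17 ÷ 10 = 1 remainder 7; since the remainder is 7, round up to i = 2. First occurrence in the window: #3 on 1980-01-27 (2×10 = 20 days in).
1980-07-10 is 185 days after the start; 185 ÷ 10 = 18 remainder 5. Last occurrence in the window: #19 on 1980-07-05.
Occurrences #3 through #19: 17 in total.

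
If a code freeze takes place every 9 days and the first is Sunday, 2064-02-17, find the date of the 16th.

The 16th occurrence is 15 intervals after the first: 15 × 9 = 135 days after 2064-02-17.
February has 29 days — 12 days to the end of February leaves 123.
March has 31 days (92 left).
April has 30 days (62 left).
May has 31 days (31 left).
June has 30 days (1 left).
1 day into July → 2064-07-01.

2064-07-01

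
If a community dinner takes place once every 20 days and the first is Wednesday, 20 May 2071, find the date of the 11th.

The 11th occurrence is 10 intervals after the first: 10 × 20 = 200 days after 20 May 2071.
May has 31 days — 11 days to the end of May leaves 189.
June has 30 days (159 left).
July has 31 days (128 left).
August has 31 days (97 left).
September has 30 days (67 left).
October has 31 days (36 left).
November has 30 days (6 left).
6 days into December → 6 December 2071.

6 December 2071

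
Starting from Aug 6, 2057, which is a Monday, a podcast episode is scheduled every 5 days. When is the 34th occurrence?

The 34th occurrence is 33 intervals after the first: 33 × 5 = 165 days after Aug 6, 2057.
Aug has 31 days — 25 days to the end of Aug leaves 140.
Sep has 30 days (110 left).
Oct has 31 days (79 left).
Nov has 30 days (49 left).
Dec has 31 days (18 left).
18 days into Jan → Jan 18, 2058.

Jan 18, 2058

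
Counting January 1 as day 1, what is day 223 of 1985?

January has 31 days (223 − 31 = 192 remain).
February has 28 days (192 − 28 = 164 remain).
March has 31 days (164 − 31 = 133 remain).
April has 30 days (133 − 30 = 103 remain).
May has 31 days (103 − 31 = 72 remain).
June has 30 days (72 − 30 = 42 remain).
July has 31 days (42 − 31 = 11 remain).
11 into August → August 11.

11 August 1985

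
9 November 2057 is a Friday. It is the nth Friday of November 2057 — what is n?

2nd

Day 9 falls in week ⌈9/7⌉ of the month.
Days 1–7 hold the 1st Friday, 8–14 the 2nd, 15–21 the 3rd, 22–28 the 4th, 29–31 the 5th.
9 is in the range for the 2nd.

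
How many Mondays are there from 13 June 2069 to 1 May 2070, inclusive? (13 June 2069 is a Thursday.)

46

13 June 2069 is a Thursday; the first Monday on or after it is 17 June 2069 (4 days later).
From 17 June 2069 to 1 May 2070: 197 + 121 = 318 days (rest of 2069, to 1 May 2070 in 2070).
318 ÷ 7 = 45 full weeks with remainder 3, so 45 more Mondays after the first → 46.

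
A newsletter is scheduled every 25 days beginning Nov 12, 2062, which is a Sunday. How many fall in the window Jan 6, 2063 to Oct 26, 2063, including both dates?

Occurrences land 25·i days after Nov 12, 2062 for i = 0, 1, 2, …
Jan 6, 2063 is 55 days after the start; 55 ÷ 25 = 2 remainder 5; since the remainder is 5, round up to i = 3. First occurrence in the window: #4 on Jan 26, 2063 (3×25 = 75 days in).
Oct 26, 2063 is 348 days after the start; 348 ÷ 25 = 13 remainder 23. Last occurrence in the window: #14 on Oct 3, 2063.
Occurrences #4 through #14: 11 in total.

11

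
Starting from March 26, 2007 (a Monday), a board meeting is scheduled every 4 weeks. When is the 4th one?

June 18, 2007

The 4th occurrence is 3 intervals after the first: 3 × 28 = 84 days after March 26, 2007.
March has 31 days — 5 days to the end of March leaves 79.
April has 30 days (49 left).
May has 31 days (18 left).
18 days into June → June 18, 2007.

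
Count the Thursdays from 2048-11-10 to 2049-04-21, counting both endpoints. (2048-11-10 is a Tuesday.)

23

2048-11-10 is a Tuesday; the first Thursday on or after it is 2048-11-12 (2 days later).
From 2048-11-12 to 2049-04-21: 18 + 31 + 31 + 28 + 31 + 21 = 160 days (rest of November, December, January, February, March, April).
160 ÷ 7 = 22 full weeks with remainder 6, so 22 more Thursdays after the first → 23.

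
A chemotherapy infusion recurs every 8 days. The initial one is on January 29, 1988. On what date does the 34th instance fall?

The 34th occurrence is 33 intervals after the first: 33 × 8 = 264 days after January 29, 1988.
January has 31 days — 2 days to the end of January leaves 262.
February has 29 days (233 left).
March has 31 days (202 left).
April has 30 days (172 left).
May has 31 days (141 left).
June has 30 days (111 left).
July has 31 days (80 left).
August has 31 days (49 left).
September has 30 days (19 left).
19 days into October → October 19, 1988.

October 19, 1988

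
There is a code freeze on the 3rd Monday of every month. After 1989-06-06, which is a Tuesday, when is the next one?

1989-06-19

June 1989 starts on a Thursday; its first Monday is the 5th, so the 3rd Monday is the 19th — 1989-06-19.
1989-06-19 is after 1989-06-06, so that is the next one.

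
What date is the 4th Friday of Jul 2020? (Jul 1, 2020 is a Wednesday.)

Jul 2020 begins on a Wednesday, so the first Friday is Jul 3 (2 days later).
The 4th Friday is 3 weeks later: 3 + 21 = 24.

Jul 24, 2020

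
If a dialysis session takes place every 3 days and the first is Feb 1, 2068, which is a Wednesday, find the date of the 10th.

Feb 28, 2068

The 10th occurrence is 9 intervals after the first: 9 × 3 = 27 days after Feb 1, 2068.
27 days later is Feb 28, 2068.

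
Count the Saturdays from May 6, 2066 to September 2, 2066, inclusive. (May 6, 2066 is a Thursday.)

May 6, 2066 is a Thursday; the first Saturday on or after it is May 8, 2066 (2 days later).
From May 8, 2066 to September 2, 2066: 23 + 30 + 31 + 31 + 2 = 117 days (rest of May, June, July, August, September).
117 ÷ 7 = 16 full weeks with remainder 5, so 16 more Saturdays after the first → 17.

17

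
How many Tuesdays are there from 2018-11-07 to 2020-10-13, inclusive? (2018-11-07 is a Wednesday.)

101

2018-11-07 is a Wednesday; the first Tuesday on or after it is 2018-11-13 (6 days later).
From 2018-11-13 to 2020-10-13: 48 + 365 + 287 = 700 days (rest of 2018, 2019, to 2020-10-13 in 2020).
700 ÷ 7 = 100 full weeks with remainder 0, so 100 more Tuesdays after the first → 101.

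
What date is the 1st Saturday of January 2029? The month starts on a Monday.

6 January 2029

January 2029 begins on a Monday, so the first Saturday is January 6 (5 days later).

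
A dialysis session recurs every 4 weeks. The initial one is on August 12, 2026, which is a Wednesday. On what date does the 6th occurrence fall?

December 30, 2026

The 6th occurrence is 5 intervals after the first: 5 × 28 = 140 days after August 12, 2026.
August has 31 days — 19 days to the end of August leaves 121.
September has 30 days (91 left).
October has 31 days (60 left).
November has 30 days (30 left).
30 days into December → December 30, 2026.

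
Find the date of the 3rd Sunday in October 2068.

21 October 2068

October 2068 begins on a Monday, so the first Sunday is October 7 (6 days later).
The 3rd Sunday is 2 weeks later: 7 + 14 = 21.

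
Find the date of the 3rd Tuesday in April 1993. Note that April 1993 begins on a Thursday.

1993-04-20

April 1993 begins on a Thursday, so the first Tuesday is April 6 (5 days later).
The 3rd Tuesday is 2 weeks later: 6 + 14 = 20.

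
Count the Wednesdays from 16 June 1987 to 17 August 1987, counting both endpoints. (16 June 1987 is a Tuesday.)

9

16 June 1987 is a Tuesday; the first Wednesday on or after it is 17 June 1987 (1 day later).
From 17 June 1987 to 17 August 1987: 13 + 31 + 17 = 61 days (rest of June, July, August).
61 ÷ 7 = 8 full weeks with remainder 5, so 8 more Wednesdays after the first → 9.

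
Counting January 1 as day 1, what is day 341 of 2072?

January has 31 days (341 − 31 = 310 remain).
February has 29 days (310 − 29 = 281 remain).
March has 31 days (281 − 31 = 250 remain).
April has 30 days (250 − 30 = 220 remain).
May has 31 days (220 − 31 = 189 remain).
June has 30 days (189 − 30 = 159 remain).
July has 31 days (159 − 31 = 128 remain).
August has 31 days (128 − 31 = 97 remain).
September has 30 days (97 − 30 = 67 remain).
October has 31 days (67 − 31 = 36 remain).
November has 30 days (36 − 30 = 6 remain).
6 into December → December 6.

December 6, 2072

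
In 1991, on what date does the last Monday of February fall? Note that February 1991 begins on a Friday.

February 1991 begins on a Friday, so the first Monday is February 4 (3 days later).
February 1991 has 28 days. Adding weeks: 4, 11, 18, 25 — the last one ≤ 28 is the 25th.

25 February 1991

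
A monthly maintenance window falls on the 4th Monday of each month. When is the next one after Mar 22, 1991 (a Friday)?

Mar 25, 1991

Mar 1991 starts on a Friday; its first Monday is the 4th, so the 4th Monday is the 25th — Mar 25, 1991.
Mar 25, 1991 is after Mar 22, 1991, so that is the next one.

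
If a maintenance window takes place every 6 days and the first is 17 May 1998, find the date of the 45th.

The 45th occurrence is 44 intervals after the first: 44 × 6 = 264 days after 17 May 1998.
May has 31 days — 14 days to the end of May leaves 250.
June has 30 days (220 left).
July has 31 days (189 left).
August has 31 days (158 left).
September has 30 days (128 left).
October has 31 days (97 left).
November has 30 days (67 left).
December has 31 days (36 left).
January has 31 days (5 left).
5 days into February → 5 February 1999.

5 February 1999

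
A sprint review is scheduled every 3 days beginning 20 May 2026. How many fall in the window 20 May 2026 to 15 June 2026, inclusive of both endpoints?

9

Occurrences land 3·i days after 20 May 2026 for i = 0, 1, 2, …
The window opens on the start date, so the first occurrence inside is #1 on 20 May 2026.
15 June 2026 is 26 days after the start; 26 ÷ 3 = 8 remainder 2. Last occurrence in the window: #9 on 13 June 2026.
Occurrences #1 through #9: 9 in total.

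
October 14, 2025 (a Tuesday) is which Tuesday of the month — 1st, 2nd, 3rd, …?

2nd

Day 14 falls in week ⌈14/7⌉ of the month.
Days 1–7 hold the 1st Tuesday, 8–14 the 2nd, 15–21 the 3rd, 22–28 the 4th, 29–31 the 5th.
14 is in the range for the 2nd.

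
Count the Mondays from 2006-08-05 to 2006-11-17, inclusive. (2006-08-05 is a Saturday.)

15

2006-08-05 is a Saturday; the first Monday on or after it is 2006-08-07 (2 days later).
From 2006-08-07 to 2006-11-17: 24 + 30 + 31 + 17 = 102 days (rest of August, September, October, November).
102 ÷ 7 = 14 full weeks with remainder 4, so 14 more Mondays after the first → 15.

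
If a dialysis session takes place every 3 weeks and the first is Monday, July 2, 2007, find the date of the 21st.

The 21st occurrence is 20 intervals after the first: 20 × 21 = 420 days after July 2, 2007.
July has 31 days — 29 days to the end of July leaves 391.
August has 31 days (360 left).
September has 30 days (330 left).
October has 31 days (299 left).
November has 30 days (269 left).
December has 31 days (238 left).
January has 31 days (207 left).
February has 29 days (178 left).
March has 31 days (147 left).
April has 30 days (117 left).
May has 31 days (86 left).
June has 30 days (56 left).
July has 31 days (25 left).
25 days into August → August 25, 2008.

August 25, 2008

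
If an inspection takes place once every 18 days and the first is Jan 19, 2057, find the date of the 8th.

May 25, 2057

The 8th occurrence is 7 intervals after the first: 7 × 18 = 126 days after Jan 19, 2057.
Jan has 31 days — 12 days to the end of Jan leaves 114.
Feb has 28 days (86 left).
Mar has 31 days (55 left).
Apr has 30 days (25 left).
25 days into May → May 25, 2057.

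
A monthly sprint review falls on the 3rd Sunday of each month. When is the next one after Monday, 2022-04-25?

2022-05-15

April 2022 starts on a Friday; its first Sunday is the 3rd, so the 3rd Sunday is the 17th — 2022-04-17.
That is not after 2022-04-25, so look at May 2022.
May 2022 starts on a Sunday; its first Sunday is the 1st, so the 3rd Sunday is the 15th — 2022-05-15.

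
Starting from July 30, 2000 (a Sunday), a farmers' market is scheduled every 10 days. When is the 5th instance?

September 8, 2000

The 5th occurrence is 4 intervals after the first: 4 × 10 = 40 days after July 30, 2000.
July has 31 days — 1 day to the end of July leaves 39.
August has 31 days (8 left).
8 days into September → September 8, 2000.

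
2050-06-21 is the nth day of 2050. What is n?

172

Days in months before June: 31 + 28 + 31 + 30 + 31 = 151.
Plus 21 days into June → day 172.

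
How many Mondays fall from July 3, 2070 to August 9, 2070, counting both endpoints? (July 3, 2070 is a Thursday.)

July 3, 2070 is a Thursday; the first Monday on or after it is July 7, 2070 (4 days later).
From July 7, 2070 to August 9, 2070: 24 + 9 = 33 days (rest of July, August).
33 ÷ 7 = 4 full weeks with remainder 5, so 4 more Mondays after the first → 5.

5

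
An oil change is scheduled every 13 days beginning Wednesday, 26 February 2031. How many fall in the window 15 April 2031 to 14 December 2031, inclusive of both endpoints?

19

Occurrences land 13·i days after 26 February 2031 for i = 0, 1, 2, …
15 April 2031 is 48 days after the start; 48 ÷ 13 = 3 remainder 9; since the remainder is 9, round up to i = 4. First occurrence in the window: #5 on 19 April 2031 (4×13 = 52 days in).
14 December 2031 is 291 days after the start; 291 ÷ 13 = 22 remainder 5. Last occurrence in the window: #23 on 9 December 2031.
Occurrences #5 through #23: 19 in total.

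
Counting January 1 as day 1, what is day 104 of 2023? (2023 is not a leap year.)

14 April 2023

January has 31 days (104 − 31 = 73 remain).
February has 28 days (73 − 28 = 45 remain).
March has 31 days (45 − 31 = 14 remain).
14 into April → April 14.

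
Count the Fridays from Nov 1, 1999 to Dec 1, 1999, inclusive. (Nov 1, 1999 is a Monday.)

4

Nov 1, 1999 is a Monday; the first Friday on or after it is Nov 5, 1999 (4 days later).
From Nov 5, 1999 to Dec 1, 1999: 25 + 1 = 26 days (rest of Nov, Dec).
26 ÷ 7 = 3 full weeks with remainder 5, so 3 more Fridays after the first → 4.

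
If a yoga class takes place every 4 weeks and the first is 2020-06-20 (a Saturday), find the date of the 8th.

The 8th occurrence is 7 intervals after the first: 7 × 28 = 196 days after 2020-06-20.
June has 30 days — 10 days to the end of June leaves 186.
July has 31 days (155 left).
August has 31 days (124 left).
September has 30 days (94 left).
October has 31 days (63 left).
November has 30 days (33 left).
December has 31 days (2 left).
2 days into January → 2021-01-02.

2021-01-02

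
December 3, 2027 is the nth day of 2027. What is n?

337

Days in months before December: 31 + 28 + 31 + 30 + 31 + 30 + 31 + 31 + 30 + 31 + 30 = 334.
Plus 3 days into December → day 337.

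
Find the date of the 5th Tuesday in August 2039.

30 August 2039

August 2039 begins on a Monday, so the first Tuesday is August 2 (1 day later).
The 5th Tuesday is 4 weeks later: 2 + 28 = 30.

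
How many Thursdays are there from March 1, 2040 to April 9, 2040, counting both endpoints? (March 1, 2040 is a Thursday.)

6

March 1, 2040 is a Thursday; the first Thursday on or after it is March 1, 2040.
From March 1, 2040 to April 9, 2040: 30 + 9 = 39 days (rest of March, April).
39 ÷ 7 = 5 full weeks with remainder 4, so 5 more Thursdays after the first → 6.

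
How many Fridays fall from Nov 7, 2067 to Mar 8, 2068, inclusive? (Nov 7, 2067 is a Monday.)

Nov 7, 2067 is a Monday; the first Friday on or after it is Nov 11, 2067 (4 days later).
From Nov 11, 2067 to Mar 8, 2068: 19 + 31 + 31 + 29 + 8 = 118 days (rest of Nov, Dec, Jan, Feb, Mar).
118 ÷ 7 = 16 full weeks with remainder 6, so 16 more Fridays after the first → 17.

17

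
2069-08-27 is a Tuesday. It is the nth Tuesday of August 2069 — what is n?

Day 27 falls in week ⌈27/7⌉ of the month.
Days 1–7 hold the 1st Tuesday, 8–14 the 2nd, 15–21 the 3rd, 22–28 the 4th, 29–31 the 5th.
27 is in the range for the 4th.

4th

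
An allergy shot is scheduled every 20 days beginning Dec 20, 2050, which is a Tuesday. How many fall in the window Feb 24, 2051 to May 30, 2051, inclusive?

5

Occurrences land 20·i days after Dec 20, 2050 for i = 0, 1, 2, …
Feb 24, 2051 is 66 days after the start; 66 ÷ 20 = 3 remainder 6; since the remainder is 6, round up to i = 4. First occurrence in the window: #5 on Mar 10, 2051 (4×20 = 80 days in).
May 30, 2051 is 161 days after the start; 161 ÷ 20 = 8 remainder 1. Last occurrence in the window: #9 on May 29, 2051.
Occurrences #5 through #9: 5 in total.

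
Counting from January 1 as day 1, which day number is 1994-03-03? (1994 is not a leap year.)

Days in months before March: 31 + 28 = 59.
Plus 3 days into March → day 62.

62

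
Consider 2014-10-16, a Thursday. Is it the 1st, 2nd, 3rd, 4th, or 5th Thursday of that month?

Day 16 falls in week ⌈16/7⌉ of the month.
Days 1–7 hold the 1st Thursday, 8–14 the 2nd, 15–21 the 3rd, 22–28 the 4th, 29–31 the 5th.
16 is in the range for the 3rd.

3rd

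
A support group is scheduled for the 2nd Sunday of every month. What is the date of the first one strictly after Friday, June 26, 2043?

July 12, 2043

June 2043 starts on a Monday; its first Sunday is the 7th, so the 2nd Sunday is the 14th — June 14, 2043.
That is not after June 26, 2043, so look at July 2043.
July 2043 starts on a Wednesday; its first Sunday is the 5th, so the 2nd Sunday is the 12th — July 12, 2043.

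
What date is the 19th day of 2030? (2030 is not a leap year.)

19 into Jan → Jan 19.

Jan 19, 2030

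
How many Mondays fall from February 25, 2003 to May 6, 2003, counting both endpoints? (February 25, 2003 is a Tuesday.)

February 25, 2003 is a Tuesday; the first Monday on or after it is March 3, 2003 (6 days later).
From March 3, 2003 to May 6, 2003: 28 + 30 + 6 = 64 days (rest of March, April, May).
64 ÷ 7 = 9 full weeks with remainder 1, so 9 more Mondays after the first → 10.

10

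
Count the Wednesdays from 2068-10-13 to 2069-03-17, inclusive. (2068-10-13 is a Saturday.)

22

2068-10-13 is a Saturday; the first Wednesday on or after it is 2068-10-17 (4 days later).
From 2068-10-17 to 2069-03-17: 14 + 30 + 31 + 31 + 28 + 17 = 151 days (rest of October, November, December, January, February, March).
151 ÷ 7 = 21 full weeks with remainder 4, so 21 more Wednesdays after the first → 22.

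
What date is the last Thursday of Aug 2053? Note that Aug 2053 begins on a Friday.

Aug 28, 2053

Aug 2053 begins on a Friday, so the first Thursday is Aug 7 (6 days later).
Aug 2053 has 31 days. Adding weeks: 7, 14, 21, 28 — the last one ≤ 31 is the 28th.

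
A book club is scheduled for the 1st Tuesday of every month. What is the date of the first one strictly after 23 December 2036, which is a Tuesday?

December 2036 starts on a Monday, so its 1st Tuesday is 2 December 2036 (1 day in).
That is not after 23 December 2036, so look at January 2037.
January 2037 starts on a Thursday, so its 1st Tuesday is 6 January 2037 (5 days in).

6 January 2037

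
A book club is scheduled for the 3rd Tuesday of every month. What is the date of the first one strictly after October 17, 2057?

November 20, 2057

October 2057 starts on a Monday; its first Tuesday is the 2nd, so the 3rd Tuesday is the 16th — October 16, 2057.
That is not after October 17, 2057, so look at November 2057.
November 2057 starts on a Thursday; its first Tuesday is the 6th, so the 3rd Tuesday is the 20th — November 20, 2057.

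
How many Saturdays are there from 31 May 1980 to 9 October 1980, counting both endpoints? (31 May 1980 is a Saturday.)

31 May 1980 is a Saturday; the first Saturday on or after it is 31 May 1980.
From 31 May 1980 to 9 October 1980: 0 + 30 + 31 + 31 + 30 + 9 = 131 days (rest of May, June, July, August, September, October).
131 ÷ 7 = 18 full weeks with remainder 5, so 18 more Saturdays after the first → 19.

19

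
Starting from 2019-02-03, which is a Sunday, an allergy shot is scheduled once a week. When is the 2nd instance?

2019-02-10

The 2nd occurrence is 1 interval after the first: 1 × 7 = 7 days after 2019-02-03.
7 days later is 2019-02-10.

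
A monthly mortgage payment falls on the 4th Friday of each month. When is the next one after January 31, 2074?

February 23, 2074

January 2074 starts on a Monday; its first Friday is the 5th, so the 4th Friday is the 26th — January 26, 2074.
That is not after January 31, 2074, so look at February 2074.
February 2074 starts on a Thursday; its first Friday is the 2nd, so the 4th Friday is the 23rd — February 23, 2074.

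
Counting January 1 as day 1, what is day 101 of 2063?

January has 31 days (101 − 31 = 70 remain).
February has 28 days (70 − 28 = 42 remain).
March has 31 days (42 − 31 = 11 remain).
11 into April → April 11.

2063-04-11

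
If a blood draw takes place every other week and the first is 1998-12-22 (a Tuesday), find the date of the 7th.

1999-03-16

The 7th occurrence is 6 intervals after the first: 6 × 14 = 84 days after 1998-12-22.
December has 31 days — 9 days to the end of December leaves 75.
January has 31 days (44 left).
February has 28 days (16 left).
16 days into March → 1999-03-16.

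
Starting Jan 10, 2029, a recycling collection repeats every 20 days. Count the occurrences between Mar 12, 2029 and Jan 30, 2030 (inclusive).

Occurrences land 20·i days after Jan 10, 2029 for i = 0, 1, 2, …
Mar 12, 2029 is 61 days after the start; 61 ÷ 20 = 3 remainder 1; since the remainder is 1, round up to i = 4. First occurrence in the window: #5 on Mar 31, 2029 (4×20 = 80 days in).
Jan 30, 2030 is 385 days after the start; 385 ÷ 20 = 19 remainder 5. Last occurrence in the window: #20 on Jan 25, 2030.
Occurrences #5 through #20: 16 in total.

16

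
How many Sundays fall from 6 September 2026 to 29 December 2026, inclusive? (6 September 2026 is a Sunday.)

6 September 2026 is a Sunday; the first Sunday on or after it is 6 September 2026.
From 6 September 2026 to 29 December 2026: 24 + 31 + 30 + 29 = 114 days (rest of September, October, November, December).
114 ÷ 7 = 16 full weeks with remainder 2, so 16 more Sundays after the first → 17.

17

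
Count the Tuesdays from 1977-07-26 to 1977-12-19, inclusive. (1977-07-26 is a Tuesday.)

21

1977-07-26 is a Tuesday; the first Tuesday on or after it is 1977-07-26.
From 1977-07-26 to 1977-12-19: 5 + 31 + 30 + 31 + 30 + 19 = 146 days (rest of July, August, September, October, November, December).
146 ÷ 7 = 20 full weeks with remainder 6, so 20 more Tuesdays after the first → 21.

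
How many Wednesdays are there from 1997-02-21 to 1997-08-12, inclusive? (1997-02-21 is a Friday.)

24

1997-02-21 is a Friday; the first Wednesday on or after it is 1997-02-26 (5 days later).
From 1997-02-26 to 1997-08-12: 2 + 31 + 30 + 31 + 30 + 31 + 12 = 167 days (rest of February, March, April, May, June, July, August).
167 ÷ 7 = 23 full weeks with remainder 6, so 23 more Wednesdays after the first → 24.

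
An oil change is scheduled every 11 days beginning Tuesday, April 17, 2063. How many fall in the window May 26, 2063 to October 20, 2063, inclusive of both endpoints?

Occurrences land 11·i days after April 17, 2063 for i = 0, 1, 2, …
May 26, 2063 is 39 days after the start; 39 ÷ 11 = 3 remainder 6; since the remainder is 6, round up to i = 4. First occurrence in the window: #5 on May 31, 2063 (4×11 = 44 days in).
October 20, 2063 is 186 days after the start; 186 ÷ 11 = 16 remainder 10. Last occurrence in the window: #17 on October 10, 2063.
Occurrences #5 through #17: 13 in total.

13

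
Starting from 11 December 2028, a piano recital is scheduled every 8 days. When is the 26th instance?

The 26th occurrence is 25 intervals after the first: 25 × 8 = 200 days after 11 December 2028.
December has 31 days — 20 days to the end of December leaves 180.
January has 31 days (149 left).
February has 28 days (121 left).
March has 31 days (90 left).
April has 30 days (60 left).
May has 31 days (29 left).
29 days into June → 29 June 2029.

29 June 2029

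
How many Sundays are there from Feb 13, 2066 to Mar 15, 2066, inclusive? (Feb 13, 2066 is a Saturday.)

Feb 13, 2066 is a Saturday; the first Sunday on or after it is Feb 14, 2066 (1 day later).
From Feb 14, 2066 to Mar 15, 2066: 14 + 15 = 29 days (rest of Feb, Mar).
29 ÷ 7 = 4 full weeks with remainder 1, so 4 more Sundays after the first → 5.

5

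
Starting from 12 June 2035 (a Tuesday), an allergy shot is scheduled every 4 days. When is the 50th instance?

25 December 2035

The 50th occurrence is 49 intervals after the first: 49 × 4 = 196 days after 12 June 2035.
June has 30 days — 18 days to the end of June leaves 178.
July has 31 days (147 left).
August has 31 days (116 left).
September has 30 days (86 left).
October has 31 days (55 left).
November has 30 days (25 left).
25 days into December → 25 December 2035.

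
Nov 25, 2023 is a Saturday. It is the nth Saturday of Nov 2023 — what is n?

Day 25 falls in week ⌈25/7⌉ of the month.
Days 1–7 hold the 1st Saturday, 8–14 the 2nd, 15–21 the 3rd, 22–28 the 4th, 29–31 the 5th.
25 is in the range for the 4th.

4th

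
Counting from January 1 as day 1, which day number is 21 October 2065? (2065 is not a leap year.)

294

Days in months before October: 31 + 28 + 31 + 30 + 31 + 30 + 31 + 31 + 30 = 273.
Plus 21 days into October → day 294.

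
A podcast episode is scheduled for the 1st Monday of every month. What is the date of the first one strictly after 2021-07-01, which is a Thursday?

July 2021 starts on a Thursday, so its 1st Monday is 2021-07-05 (4 days in).
2021-07-05 is after 2021-07-01, so that is the next one.

2021-07-05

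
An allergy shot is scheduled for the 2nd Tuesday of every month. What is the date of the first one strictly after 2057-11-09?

November 2057 starts on a Thursday; its first Tuesday is the 6th, so the 2nd Tuesday is the 13th — 2057-11-13.
2057-11-13 is after 2057-11-09, so that is the next one.

2057-11-13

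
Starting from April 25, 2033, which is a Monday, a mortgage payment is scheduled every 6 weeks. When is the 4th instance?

August 29, 2033

The 4th occurrence is 3 intervals after the first: 3 × 42 = 126 days after April 25, 2033.
April has 30 days — 5 days to the end of April leaves 121.
May has 31 days (90 left).
June has 30 days (60 left).
July has 31 days (29 left).
29 days into August → August 29, 2033.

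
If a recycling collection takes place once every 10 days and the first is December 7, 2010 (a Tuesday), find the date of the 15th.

April 26, 2011

The 15th occurrence is 14 intervals after the first: 14 × 10 = 140 days after December 7, 2010.
December has 31 days — 24 days to the end of December leaves 116.
January has 31 days (85 left).
February has 28 days (57 left).
March has 31 days (26 left).
26 days into April → April 26, 2011.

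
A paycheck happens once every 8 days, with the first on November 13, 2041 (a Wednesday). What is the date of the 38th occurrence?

September 5, 2042

The 38th occurrence is 37 intervals after the first: 37 × 8 = 296 days after November 13, 2041.
November has 30 days — 17 days to the end of November leaves 279.
December has 31 days (248 left).
January has 31 days (217 left).
February has 28 days (189 left).
March has 31 days (158 left).
April has 30 days (128 left).
May has 31 days (97 left).
June has 30 days (67 left).
July has 31 days (36 left).
August has 31 days (5 left).
5 days into September → September 5, 2042.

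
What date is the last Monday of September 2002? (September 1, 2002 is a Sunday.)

30 September 2002

September 2002 begins on a Sunday, so the first Monday is September 2 (1 day later).
September 2002 has 30 days. Adding weeks: 2, 9, 16, 23, 30 — the last one ≤ 30 is the 30th.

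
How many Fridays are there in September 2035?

4

1 September 2035 is a Saturday; the first Friday on or after it is 7 September 2035 (6 days later).
From 7 September 2035 to 30 September 2035 is 30 − 7 = 23 days.
23 ÷ 7 = 3 full weeks with remainder 2, so 3 more Fridays after the first → 4.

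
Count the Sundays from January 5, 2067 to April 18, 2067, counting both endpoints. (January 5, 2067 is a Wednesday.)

January 5, 2067 is a Wednesday; the first Sunday on or after it is January 9, 2067 (4 days later).
From January 9, 2067 to April 18, 2067: 22 + 28 + 31 + 18 = 99 days (rest of January, February, March, April).
99 ÷ 7 = 14 full weeks with remainder 1, so 14 more Sundays after the first → 15.

15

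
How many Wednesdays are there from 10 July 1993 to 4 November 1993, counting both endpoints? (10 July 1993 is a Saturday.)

10 July 1993 is a Saturday; the first Wednesday on or after it is 14 July 1993 (4 days later).
From 14 July 1993 to 4 November 1993: 17 + 31 + 30 + 31 + 4 = 113 days (rest of July, August, September, October, November).
113 ÷ 7 = 16 full weeks with remainder 1, so 16 more Wednesdays after the first → 17.

17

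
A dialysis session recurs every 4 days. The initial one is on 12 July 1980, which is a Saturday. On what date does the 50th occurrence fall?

24 January 1981

The 50th occurrence is 49 intervals after the first: 49 × 4 = 196 days after 12 July 1980.
July has 31 days — 19 days to the end of July leaves 177.
August has 31 days (146 left).
September has 30 days (116 left).
October has 31 days (85 left).
November has 30 days (55 left).
December has 31 days (24 left).
24 days into January → 24 January 1981.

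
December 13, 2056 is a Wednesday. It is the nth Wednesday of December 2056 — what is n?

Day 13 falls in week ⌈13/7⌉ of the month.
Days 1–7 hold the 1st Wednesday, 8–14 the 2nd, 15–21 the 3rd, 22–28 the 4th, 29–31 the 5th.
13 is in the range for the 2nd.

2nd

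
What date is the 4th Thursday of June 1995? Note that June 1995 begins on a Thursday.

June 1995 begins on a Thursday, so the first Thursday is June 1.
The 4th Thursday is 3 weeks later: 1 + 21 = 22.

22 June 1995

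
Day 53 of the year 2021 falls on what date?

22 February 2021

January has 31 days (53 − 31 = 22 remain).
22 into February → February 22.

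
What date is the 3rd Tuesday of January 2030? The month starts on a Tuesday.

January 2030 begins on a Tuesday, so the first Tuesday is January 1.
The 3rd Tuesday is 2 weeks later: 1 + 14 = 15.

15 January 2030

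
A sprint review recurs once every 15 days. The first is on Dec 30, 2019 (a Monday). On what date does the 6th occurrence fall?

Mar 14, 2020

The 6th occurrence is 5 intervals after the first: 5 × 15 = 75 days after Dec 30, 2019.
Dec has 31 days — 1 day to the end of Dec leaves 74.
Jan has 31 days (43 left).
Feb has 29 days (14 left).
14 days into Mar → Mar 14, 2020.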